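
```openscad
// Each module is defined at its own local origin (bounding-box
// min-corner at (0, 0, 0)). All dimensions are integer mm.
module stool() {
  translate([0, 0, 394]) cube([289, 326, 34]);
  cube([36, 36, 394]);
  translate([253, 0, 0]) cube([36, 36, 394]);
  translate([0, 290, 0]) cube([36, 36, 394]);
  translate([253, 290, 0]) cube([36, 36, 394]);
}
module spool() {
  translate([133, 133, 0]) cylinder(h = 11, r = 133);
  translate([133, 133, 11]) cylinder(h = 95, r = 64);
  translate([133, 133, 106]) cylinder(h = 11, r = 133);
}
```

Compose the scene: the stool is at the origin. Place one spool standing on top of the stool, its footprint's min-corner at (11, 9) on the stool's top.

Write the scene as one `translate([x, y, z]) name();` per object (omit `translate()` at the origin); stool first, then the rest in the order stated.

stool();
translate([11, 9, 428]) spool();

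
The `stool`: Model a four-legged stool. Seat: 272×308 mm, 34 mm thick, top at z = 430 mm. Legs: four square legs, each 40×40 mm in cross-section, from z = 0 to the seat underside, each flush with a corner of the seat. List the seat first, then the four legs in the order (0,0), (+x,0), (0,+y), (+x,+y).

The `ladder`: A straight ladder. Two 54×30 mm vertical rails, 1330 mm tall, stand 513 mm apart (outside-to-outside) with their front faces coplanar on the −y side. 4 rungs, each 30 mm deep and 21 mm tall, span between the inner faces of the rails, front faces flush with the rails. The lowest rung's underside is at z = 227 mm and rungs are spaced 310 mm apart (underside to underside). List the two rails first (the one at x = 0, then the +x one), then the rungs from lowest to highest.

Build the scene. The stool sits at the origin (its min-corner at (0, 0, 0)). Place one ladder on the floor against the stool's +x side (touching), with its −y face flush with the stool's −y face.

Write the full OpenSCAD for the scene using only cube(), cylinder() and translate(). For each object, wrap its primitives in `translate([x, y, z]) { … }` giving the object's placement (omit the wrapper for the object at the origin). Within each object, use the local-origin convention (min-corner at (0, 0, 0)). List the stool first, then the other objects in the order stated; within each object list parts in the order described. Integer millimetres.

translate([0, 0, 396]) cube([272, 308, 34]);
cube([40, 40, 396]);
translate([232, 0, 0]) cube([40, 40, 396]);
translate([0, 268, 0]) cube([40, 40, 396]);
translate([232, 268, 0]) cube([40, 40, 396]);
translate([272, 0, 0]) {
  cube([54, 30, 1330]);
  translate([459, 0, 0]) cube([54, 30, 1330]);
  translate([54, 0, 227]) cube([405, 30, 21]);
  translate([54, 0, 537]) cube([405, 30, 21]);
  translate([54, 0, 847]) cube([405, 30, 21]);
  translate([54, 0, 1157]) cube([405, 30, 21]);
}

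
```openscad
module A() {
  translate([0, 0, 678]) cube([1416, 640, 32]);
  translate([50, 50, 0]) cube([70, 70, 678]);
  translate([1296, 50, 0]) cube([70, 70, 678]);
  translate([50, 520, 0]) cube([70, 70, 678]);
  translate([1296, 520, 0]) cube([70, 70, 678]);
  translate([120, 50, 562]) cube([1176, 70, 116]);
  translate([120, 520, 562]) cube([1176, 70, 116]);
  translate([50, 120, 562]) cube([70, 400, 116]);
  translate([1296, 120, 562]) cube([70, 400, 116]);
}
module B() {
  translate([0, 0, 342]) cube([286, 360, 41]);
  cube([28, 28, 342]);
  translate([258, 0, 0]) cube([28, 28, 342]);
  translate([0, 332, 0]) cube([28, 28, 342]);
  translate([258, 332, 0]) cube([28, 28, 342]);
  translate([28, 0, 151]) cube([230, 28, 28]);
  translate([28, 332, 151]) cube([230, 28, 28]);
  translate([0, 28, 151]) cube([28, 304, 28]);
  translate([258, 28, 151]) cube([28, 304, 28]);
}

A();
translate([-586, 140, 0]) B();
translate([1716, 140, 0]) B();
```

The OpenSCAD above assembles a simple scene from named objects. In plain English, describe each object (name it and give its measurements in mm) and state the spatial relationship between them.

A is a table: top 1416 mm (x) × 640 mm (y), 32 mm thick, upper face at z = 710 mm, on four 70×70 mm square legs, each inset 50 mm from the nearest pair of top edges, running from z = 0 to the bottom of the top. Four apron rails, 70 mm thick and 116 mm tall, run between adjacent legs with their top edges flush with the underside of the top and their outer faces flush with the legs' outer faces.

B is a four-legged stool. The seat is 286×360 mm, 41 mm thick, top at z = 383 mm. It stands on four square legs, each 28×28 mm in cross-section, from z = 0 to the seat underside, each flush with a corner of the seat. Four stretchers, 28 mm wide and 28 mm tall, connect adjacent legs with their undersides at z = 151 mm, each running between the inner faces of the legs it joins and aligned with the legs' outer faces on the other axis.

Two stools sit around the table at the −x, +x sides.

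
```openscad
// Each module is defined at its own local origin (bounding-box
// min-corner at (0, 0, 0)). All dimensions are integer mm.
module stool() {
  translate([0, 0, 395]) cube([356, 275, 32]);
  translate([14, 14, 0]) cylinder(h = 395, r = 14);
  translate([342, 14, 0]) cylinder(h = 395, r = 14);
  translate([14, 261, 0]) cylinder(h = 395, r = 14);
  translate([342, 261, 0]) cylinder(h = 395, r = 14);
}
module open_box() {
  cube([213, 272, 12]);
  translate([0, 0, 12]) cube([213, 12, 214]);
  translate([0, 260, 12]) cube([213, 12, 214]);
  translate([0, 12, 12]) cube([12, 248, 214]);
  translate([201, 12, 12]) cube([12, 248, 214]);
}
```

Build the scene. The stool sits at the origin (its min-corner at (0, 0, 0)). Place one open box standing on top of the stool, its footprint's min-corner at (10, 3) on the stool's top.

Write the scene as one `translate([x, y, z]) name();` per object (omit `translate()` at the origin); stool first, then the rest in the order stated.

stool();
translate([10, 3, 427]) open_box();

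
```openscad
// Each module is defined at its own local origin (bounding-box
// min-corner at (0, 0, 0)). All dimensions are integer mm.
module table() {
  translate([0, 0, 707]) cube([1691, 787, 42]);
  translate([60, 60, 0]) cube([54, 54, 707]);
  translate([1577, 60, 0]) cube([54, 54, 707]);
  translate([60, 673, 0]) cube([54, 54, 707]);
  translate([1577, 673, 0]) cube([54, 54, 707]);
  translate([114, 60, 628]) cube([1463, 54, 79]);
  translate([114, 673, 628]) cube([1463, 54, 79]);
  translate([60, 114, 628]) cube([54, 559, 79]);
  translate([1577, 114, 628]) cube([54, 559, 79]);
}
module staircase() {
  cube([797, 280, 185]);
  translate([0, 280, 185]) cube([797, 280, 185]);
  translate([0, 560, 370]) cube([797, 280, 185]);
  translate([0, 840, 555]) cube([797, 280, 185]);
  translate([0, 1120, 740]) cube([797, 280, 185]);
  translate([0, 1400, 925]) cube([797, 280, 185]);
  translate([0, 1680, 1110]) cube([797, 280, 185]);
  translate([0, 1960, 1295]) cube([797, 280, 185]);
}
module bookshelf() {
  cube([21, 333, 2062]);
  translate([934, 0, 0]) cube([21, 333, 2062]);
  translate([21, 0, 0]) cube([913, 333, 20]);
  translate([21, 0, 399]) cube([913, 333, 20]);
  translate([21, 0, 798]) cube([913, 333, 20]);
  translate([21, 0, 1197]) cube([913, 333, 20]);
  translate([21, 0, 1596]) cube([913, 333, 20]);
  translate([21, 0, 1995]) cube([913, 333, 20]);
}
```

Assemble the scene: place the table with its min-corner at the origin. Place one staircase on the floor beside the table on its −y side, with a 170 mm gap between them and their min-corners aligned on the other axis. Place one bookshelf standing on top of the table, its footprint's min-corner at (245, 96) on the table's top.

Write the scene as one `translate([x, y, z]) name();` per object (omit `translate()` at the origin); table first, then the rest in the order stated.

table();
translate([0, -2410, 0]) staircase();
translate([245, 96, 749]) bookshelf();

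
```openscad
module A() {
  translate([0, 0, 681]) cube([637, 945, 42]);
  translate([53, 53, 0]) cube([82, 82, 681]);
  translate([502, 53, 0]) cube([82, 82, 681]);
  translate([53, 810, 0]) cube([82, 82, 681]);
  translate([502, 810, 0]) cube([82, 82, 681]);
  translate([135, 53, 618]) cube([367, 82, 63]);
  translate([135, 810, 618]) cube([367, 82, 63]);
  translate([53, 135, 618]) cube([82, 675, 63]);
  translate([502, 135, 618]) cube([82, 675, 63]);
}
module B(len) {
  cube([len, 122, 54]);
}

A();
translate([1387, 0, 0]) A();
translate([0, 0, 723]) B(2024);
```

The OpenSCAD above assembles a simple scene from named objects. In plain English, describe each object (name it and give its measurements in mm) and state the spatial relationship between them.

A is a rectangular dining table. The top is 637×945×42 mm with its upper surface at z = 723 mm. It stands on four 82×82 mm square legs, each inset 53 mm from the nearest pair of top edges, running from the floor to the underside of the top. Four apron rails, 82 mm thick and 63 mm tall, run between adjacent legs with their top edges flush with the underside of the top and their outer faces flush with the legs' outer faces.

B is a rectangular beam 2024 mm long (x), 122 mm deep (y), 54 mm thick (z).

The beam spans the tops of two tables placed 750 mm apart, resting at z = 723 mm.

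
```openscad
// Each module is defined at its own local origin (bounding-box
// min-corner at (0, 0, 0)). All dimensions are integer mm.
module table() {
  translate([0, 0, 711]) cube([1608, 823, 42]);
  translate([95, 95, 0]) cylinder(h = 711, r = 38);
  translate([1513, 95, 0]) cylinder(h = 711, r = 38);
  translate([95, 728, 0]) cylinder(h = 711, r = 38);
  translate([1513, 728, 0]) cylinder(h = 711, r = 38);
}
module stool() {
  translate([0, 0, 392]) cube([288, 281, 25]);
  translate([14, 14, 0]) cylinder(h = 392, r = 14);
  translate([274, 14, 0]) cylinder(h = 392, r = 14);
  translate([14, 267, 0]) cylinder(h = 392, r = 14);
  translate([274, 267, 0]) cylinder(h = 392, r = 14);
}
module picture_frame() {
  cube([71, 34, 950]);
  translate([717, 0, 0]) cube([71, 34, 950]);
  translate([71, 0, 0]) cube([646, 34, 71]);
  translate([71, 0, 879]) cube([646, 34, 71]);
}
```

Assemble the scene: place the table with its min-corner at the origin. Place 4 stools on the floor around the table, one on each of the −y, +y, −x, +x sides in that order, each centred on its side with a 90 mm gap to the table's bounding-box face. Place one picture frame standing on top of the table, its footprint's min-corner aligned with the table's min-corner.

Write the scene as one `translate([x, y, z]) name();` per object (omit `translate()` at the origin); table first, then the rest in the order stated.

table();
translate([660, -371, 0]) stool();
translate([660, 913, 0]) stool();
translate([-378, 271, 0]) stool();
translate([1698, 271, 0]) stool();
translate([0, 0, 753]) picture_frame();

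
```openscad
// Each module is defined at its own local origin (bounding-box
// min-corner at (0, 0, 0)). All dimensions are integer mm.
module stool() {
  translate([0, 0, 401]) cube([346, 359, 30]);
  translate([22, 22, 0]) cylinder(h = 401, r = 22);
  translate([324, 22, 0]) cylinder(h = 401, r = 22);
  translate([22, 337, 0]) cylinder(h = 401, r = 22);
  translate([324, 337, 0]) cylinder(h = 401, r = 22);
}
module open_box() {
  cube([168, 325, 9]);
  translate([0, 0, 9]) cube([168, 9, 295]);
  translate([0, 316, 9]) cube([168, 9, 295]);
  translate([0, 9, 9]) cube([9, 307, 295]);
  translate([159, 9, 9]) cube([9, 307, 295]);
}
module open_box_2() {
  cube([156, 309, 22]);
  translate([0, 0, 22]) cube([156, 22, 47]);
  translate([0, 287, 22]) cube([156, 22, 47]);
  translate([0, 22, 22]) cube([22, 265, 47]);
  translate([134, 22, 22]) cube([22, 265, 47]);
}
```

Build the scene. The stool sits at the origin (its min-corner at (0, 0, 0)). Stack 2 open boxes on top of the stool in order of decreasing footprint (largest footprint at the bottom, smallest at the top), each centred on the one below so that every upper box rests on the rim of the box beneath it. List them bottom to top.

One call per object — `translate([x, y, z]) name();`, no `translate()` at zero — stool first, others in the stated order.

stool();
translate([89, 17, 431]) open_box();
translate([95, 25, 735]) open_box_2();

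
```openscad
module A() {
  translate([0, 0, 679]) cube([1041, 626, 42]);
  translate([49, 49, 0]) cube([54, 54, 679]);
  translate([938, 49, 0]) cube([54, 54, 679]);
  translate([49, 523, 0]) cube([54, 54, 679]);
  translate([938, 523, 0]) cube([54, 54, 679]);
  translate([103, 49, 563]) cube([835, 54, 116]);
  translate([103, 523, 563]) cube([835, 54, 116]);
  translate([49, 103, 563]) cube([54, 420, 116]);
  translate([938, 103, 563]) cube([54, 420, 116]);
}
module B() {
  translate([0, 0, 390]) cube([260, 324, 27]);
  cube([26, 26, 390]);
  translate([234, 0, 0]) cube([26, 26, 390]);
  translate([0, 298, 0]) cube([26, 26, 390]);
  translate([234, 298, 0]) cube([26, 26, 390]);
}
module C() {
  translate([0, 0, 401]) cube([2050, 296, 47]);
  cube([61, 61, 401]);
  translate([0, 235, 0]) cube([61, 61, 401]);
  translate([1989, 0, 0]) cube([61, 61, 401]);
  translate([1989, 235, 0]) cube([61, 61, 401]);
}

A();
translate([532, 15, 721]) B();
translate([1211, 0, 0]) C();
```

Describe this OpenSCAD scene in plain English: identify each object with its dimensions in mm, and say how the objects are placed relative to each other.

A is a rectangular dining table. The top is 1041×626×42 mm with its upper surface at z = 721 mm. It stands on four 54×54 mm square legs, each inset 49 mm from the nearest pair of top edges, running from the floor to the underside of the top. Four apron rails, 54 mm thick and 116 mm tall, run between adjacent legs with their top edges flush with the underside of the top and their outer faces flush with the legs' outer faces.

B is a four-legged stool. The seat is 260×324 mm, 27 mm thick, top at z = 417 mm. It stands on four square legs, each 26×26 mm in cross-section, from z = 0 to the seat underside, each flush with a corner of the seat.

C is a long wooden bench with a 2050 mm (x) × 296 mm (y) seat, 47 mm thick, its top surface 448 mm above the floor. Four 61 mm square legs at the seat corners, flush with the edges, run from z = 0 to the seat underside.

The stool is on top of the table. The bench is on the floor beside the table on its +x side.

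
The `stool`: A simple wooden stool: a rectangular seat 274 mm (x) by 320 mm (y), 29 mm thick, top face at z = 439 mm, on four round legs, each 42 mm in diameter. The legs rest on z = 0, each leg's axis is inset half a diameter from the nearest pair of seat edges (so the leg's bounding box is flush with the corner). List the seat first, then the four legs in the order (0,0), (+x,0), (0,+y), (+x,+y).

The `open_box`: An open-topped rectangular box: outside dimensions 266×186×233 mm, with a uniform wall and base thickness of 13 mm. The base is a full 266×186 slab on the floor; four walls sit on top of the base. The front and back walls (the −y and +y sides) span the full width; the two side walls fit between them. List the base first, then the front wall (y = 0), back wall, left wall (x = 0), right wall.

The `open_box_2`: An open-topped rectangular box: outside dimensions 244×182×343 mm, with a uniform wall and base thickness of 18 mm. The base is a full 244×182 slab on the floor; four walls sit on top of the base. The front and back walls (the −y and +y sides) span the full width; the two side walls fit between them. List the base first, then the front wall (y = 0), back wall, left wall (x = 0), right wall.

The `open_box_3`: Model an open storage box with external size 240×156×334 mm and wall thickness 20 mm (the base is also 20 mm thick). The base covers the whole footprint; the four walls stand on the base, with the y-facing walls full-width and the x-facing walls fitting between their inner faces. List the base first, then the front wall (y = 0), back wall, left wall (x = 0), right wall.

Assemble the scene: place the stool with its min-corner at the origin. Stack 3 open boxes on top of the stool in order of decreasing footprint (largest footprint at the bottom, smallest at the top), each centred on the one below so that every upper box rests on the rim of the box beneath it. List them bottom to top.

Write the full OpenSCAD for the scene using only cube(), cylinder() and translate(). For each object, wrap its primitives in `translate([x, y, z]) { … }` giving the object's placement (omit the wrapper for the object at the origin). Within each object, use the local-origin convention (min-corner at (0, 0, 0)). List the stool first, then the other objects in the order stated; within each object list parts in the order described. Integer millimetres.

translate([0, 0, 410]) cube([274, 320, 29]);
translate([21, 21, 0]) cylinder(h = 410, r = 21);
translate([253, 21, 0]) cylinder(h = 410, r = 21);
translate([21, 299, 0]) cylinder(h = 410, r = 21);
translate([253, 299, 0]) cylinder(h = 410, r = 21);
translate([4, 67, 439]) {
  cube([266, 186, 13]);
  translate([0, 0, 13]) cube([266, 13, 220]);
  translate([0, 173, 13]) cube([266, 13, 220]);
  translate([0, 13, 13]) cube([13, 160, 220]);
  translate([253, 13, 13]) cube([13, 160, 220]);
}
translate([15, 69, 672]) {
  cube([244, 182, 18]);
  translate([0, 0, 18]) cube([244, 18, 325]);
  translate([0, 164, 18]) cube([244, 18, 325]);
  translate([0, 18, 18]) cube([18, 146, 325]);
  translate([226, 18, 18]) cube([18, 146, 325]);
}
translate([17, 82, 1015]) {
  cube([240, 156, 20]);
  translate([0, 0, 20]) cube([240, 20, 314]);
  translate([0, 136, 20]) cube([240, 20, 314]);
  translate([0, 20, 20]) cube([20, 116, 314]);
  translate([220, 20, 20]) cube([20, 116, 314]);
}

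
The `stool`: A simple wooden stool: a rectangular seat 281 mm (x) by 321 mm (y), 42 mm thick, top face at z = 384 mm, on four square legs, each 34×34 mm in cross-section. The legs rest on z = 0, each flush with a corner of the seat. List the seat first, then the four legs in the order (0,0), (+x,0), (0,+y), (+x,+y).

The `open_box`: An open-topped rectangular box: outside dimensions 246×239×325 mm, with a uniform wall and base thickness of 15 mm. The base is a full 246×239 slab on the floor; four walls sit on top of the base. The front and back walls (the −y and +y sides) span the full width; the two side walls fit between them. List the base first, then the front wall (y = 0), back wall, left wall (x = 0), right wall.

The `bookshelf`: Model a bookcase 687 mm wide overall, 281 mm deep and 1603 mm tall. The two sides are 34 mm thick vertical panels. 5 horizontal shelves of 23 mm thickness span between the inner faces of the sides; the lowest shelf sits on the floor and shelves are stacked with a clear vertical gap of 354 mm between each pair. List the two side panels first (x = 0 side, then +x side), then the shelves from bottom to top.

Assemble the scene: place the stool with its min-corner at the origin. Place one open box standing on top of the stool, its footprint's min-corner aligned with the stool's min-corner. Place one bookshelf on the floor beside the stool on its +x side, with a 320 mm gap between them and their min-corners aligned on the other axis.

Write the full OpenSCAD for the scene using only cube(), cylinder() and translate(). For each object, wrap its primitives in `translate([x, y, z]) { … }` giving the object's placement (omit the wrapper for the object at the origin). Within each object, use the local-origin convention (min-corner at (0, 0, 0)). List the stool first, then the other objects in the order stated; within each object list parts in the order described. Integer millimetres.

translate([0, 0, 342]) cube([281, 321, 42]);
cube([34, 34, 342]);
translate([247, 0, 0]) cube([34, 34, 342]);
translate([0, 287, 0]) cube([34, 34, 342]);
translate([247, 287, 0]) cube([34, 34, 342]);
translate([0, 0, 384]) {
  cube([246, 239, 15]);
  translate([0, 0, 15]) cube([246, 15, 310]);
  translate([0, 224, 15]) cube([246, 15, 310]);
  translate([0, 15, 15]) cube([15, 209, 310]);
  translate([231, 15, 15]) cube([15, 209, 310]);
}
translate([601, 0, 0]) {
  cube([34, 281, 1603]);
  translate([653, 0, 0]) cube([34, 281, 1603]);
  translate([34, 0, 0]) cube([619, 281, 23]);
  translate([34, 0, 377]) cube([619, 281, 23]);
  translate([34, 0, 754]) cube([619, 281, 23]);
  translate([34, 0, 1131]) cube([619, 281, 23]);
  translate([34, 0, 1508]) cube([619, 281, 23]);
}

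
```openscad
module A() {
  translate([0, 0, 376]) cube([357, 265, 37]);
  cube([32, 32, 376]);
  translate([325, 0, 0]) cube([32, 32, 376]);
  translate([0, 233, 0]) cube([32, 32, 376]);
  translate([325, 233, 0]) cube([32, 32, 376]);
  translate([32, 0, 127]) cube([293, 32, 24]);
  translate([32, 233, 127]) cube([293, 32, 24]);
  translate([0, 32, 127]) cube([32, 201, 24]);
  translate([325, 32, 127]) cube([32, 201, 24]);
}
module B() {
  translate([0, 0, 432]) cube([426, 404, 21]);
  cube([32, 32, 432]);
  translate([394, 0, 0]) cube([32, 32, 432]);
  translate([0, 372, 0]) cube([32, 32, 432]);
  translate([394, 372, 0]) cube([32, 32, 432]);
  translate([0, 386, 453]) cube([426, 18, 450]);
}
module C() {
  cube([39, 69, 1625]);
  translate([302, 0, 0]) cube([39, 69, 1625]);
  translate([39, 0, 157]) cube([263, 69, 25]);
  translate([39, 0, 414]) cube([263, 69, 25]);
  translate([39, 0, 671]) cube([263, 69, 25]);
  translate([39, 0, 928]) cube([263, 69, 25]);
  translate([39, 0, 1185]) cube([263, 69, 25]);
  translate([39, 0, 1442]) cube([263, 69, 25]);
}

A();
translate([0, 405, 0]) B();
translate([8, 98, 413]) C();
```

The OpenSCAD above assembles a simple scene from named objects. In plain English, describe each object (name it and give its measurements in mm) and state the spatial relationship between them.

A is a four-legged stool. The seat is 357×265 mm, 37 mm thick, top at z = 413 mm. It stands on four square legs, each 32×32 mm in cross-section, from z = 0 to the seat underside, each flush with a corner of the seat. Four stretchers, 32 mm wide and 24 mm tall, connect adjacent legs with their undersides at z = 127 mm, each running between the inner faces of the legs it joins and aligned with the legs' outer faces on the other axis.

B is a chair: 426×404 mm seat, 21 mm thick, top at z = 453 mm, on four 32 mm square corner legs flush with the seat edges. A 18 mm thick backrest slab spans the full seat width, extending 450 mm above the seat top, its back face flush with the seat's +y edge.

C is a straight ladder. Two 39×69 mm vertical rails, 1625 mm tall, stand 341 mm apart (outside-to-outside) with their front faces coplanar on the −y side. 6 rungs, each 69 mm deep and 25 mm tall, span between the inner faces of the rails, front faces flush with the rails. The lowest rung's underside is at z = 157 mm and rungs are spaced 257 mm apart (underside to underside).

The chair is on the floor beside the stool on its +y side. The ladder is on top of the stool, centred.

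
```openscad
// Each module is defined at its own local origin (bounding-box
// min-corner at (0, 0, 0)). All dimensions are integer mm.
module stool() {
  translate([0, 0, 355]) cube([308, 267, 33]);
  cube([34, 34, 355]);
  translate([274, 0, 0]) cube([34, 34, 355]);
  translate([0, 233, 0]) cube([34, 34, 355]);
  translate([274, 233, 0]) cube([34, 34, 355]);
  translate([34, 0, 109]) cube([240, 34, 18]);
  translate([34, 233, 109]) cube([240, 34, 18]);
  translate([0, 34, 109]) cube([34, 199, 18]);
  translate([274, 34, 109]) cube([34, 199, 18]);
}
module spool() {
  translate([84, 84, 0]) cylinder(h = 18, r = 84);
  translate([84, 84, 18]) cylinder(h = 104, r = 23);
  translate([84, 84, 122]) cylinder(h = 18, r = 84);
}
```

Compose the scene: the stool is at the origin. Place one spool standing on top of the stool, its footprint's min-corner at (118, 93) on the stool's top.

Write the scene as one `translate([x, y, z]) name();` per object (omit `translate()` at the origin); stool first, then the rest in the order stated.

stool();
translate([118, 93, 388]) spool();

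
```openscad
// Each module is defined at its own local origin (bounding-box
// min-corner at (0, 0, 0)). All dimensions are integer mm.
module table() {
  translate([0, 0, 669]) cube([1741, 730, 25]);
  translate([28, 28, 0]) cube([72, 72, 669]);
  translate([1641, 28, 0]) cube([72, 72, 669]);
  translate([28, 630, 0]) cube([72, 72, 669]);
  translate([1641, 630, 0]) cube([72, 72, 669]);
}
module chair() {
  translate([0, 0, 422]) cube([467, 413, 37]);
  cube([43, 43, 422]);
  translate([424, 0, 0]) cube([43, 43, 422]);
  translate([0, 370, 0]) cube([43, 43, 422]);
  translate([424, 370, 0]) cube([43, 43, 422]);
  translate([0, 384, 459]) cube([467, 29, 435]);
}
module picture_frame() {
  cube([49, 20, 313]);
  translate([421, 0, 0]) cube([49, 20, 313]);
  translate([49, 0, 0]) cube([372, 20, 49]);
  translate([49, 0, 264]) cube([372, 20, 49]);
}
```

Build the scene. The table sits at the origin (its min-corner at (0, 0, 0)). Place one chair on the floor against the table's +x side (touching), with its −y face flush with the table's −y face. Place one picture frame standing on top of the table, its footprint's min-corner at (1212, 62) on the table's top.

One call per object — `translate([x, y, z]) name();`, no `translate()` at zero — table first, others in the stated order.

table();
translate([1741, 0, 0]) chair();
translate([1212, 62, 694]) picture_frame();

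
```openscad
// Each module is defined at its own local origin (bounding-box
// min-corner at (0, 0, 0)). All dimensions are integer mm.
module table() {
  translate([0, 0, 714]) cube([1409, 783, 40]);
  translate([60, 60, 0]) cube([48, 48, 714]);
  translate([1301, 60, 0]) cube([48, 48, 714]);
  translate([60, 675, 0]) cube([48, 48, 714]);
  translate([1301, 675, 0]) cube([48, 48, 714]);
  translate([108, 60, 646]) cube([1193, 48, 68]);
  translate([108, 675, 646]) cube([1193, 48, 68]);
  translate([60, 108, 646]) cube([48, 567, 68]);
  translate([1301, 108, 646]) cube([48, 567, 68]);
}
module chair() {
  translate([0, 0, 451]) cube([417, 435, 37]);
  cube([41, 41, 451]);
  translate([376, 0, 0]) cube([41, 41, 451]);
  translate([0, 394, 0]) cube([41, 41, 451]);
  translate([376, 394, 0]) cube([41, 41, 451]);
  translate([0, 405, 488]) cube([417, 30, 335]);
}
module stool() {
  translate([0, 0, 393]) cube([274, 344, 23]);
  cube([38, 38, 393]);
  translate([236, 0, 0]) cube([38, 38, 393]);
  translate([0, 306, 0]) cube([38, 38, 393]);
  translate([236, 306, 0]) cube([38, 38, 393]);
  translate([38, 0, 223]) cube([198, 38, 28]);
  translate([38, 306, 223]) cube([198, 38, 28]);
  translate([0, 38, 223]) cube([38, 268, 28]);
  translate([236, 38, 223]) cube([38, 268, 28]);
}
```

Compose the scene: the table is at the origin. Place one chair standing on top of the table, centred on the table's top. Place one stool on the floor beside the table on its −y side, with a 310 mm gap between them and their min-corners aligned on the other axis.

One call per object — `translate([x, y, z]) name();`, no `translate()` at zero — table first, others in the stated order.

table();
translate([496, 174, 754]) chair();
translate([0, -654, 0]) stool();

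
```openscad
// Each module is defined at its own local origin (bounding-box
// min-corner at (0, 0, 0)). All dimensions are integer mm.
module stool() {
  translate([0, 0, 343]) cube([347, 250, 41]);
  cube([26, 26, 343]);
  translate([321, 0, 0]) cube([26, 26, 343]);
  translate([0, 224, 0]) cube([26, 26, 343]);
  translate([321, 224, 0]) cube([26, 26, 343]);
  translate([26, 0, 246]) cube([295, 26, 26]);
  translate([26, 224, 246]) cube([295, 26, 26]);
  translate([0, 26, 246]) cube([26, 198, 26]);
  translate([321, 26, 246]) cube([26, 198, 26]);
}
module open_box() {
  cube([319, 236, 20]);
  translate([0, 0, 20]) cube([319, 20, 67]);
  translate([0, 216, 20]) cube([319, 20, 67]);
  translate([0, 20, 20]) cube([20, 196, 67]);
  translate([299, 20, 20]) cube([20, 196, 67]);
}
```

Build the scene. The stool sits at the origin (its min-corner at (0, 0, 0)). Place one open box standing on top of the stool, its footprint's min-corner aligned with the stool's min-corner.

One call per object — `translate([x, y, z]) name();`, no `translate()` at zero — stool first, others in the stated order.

stool();
translate([0, 0, 384]) open_box();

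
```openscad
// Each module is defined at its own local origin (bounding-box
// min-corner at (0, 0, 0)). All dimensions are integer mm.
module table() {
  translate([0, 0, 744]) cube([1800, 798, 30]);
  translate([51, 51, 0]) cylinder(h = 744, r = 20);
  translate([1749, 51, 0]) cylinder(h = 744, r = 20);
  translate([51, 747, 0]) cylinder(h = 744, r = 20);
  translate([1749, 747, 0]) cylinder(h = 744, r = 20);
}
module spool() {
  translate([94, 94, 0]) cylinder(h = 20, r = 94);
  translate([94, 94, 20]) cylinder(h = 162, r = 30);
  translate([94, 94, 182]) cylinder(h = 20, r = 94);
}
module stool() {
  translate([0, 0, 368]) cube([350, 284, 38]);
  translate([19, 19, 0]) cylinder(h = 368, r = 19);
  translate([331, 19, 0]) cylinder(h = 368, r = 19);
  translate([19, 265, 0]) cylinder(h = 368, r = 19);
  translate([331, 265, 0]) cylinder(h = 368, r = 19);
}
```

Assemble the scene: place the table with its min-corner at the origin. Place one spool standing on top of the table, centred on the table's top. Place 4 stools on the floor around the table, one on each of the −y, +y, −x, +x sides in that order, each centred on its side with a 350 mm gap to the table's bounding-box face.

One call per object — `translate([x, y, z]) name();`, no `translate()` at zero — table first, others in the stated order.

table();
translate([806, 305, 774]) spool();
translate([725, -634, 0]) stool();
translate([725, 1148, 0]) stool();
translate([-700, 257, 0]) stool();
translate([2150, 257, 0]) stool();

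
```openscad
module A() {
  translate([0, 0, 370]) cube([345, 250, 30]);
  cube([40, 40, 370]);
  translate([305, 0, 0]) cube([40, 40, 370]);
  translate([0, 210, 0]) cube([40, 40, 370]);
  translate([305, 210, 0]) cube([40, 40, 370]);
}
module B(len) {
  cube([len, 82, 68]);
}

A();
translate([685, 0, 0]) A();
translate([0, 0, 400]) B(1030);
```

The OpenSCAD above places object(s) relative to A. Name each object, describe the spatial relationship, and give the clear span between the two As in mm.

A is a stool. B is a beam. A beam spans the tops of two stools. The clear span between the two stools is 340 mm.

Second stool starts at x = 685; first ends at x = 345; clear span = 685 − 345 = 340 mm.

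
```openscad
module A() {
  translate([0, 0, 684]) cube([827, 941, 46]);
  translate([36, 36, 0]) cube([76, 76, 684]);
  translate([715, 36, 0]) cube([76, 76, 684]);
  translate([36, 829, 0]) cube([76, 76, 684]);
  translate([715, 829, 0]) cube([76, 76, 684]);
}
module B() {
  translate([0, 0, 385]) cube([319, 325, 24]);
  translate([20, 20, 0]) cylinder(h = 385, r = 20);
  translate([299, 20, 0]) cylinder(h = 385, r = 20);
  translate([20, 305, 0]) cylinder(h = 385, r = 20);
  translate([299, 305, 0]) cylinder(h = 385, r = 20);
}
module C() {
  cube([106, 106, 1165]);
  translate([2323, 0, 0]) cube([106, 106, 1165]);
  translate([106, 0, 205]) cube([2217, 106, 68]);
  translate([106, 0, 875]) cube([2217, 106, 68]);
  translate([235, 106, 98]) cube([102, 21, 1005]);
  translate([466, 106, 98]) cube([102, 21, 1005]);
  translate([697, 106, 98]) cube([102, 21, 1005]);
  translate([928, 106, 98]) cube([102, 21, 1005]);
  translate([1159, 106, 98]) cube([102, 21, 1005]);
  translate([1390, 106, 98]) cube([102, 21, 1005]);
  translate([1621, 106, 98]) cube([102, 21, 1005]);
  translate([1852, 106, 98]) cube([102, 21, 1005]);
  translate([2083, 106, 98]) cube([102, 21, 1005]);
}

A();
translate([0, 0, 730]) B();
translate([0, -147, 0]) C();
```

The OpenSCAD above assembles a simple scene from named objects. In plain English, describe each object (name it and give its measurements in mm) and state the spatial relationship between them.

A is a table: top 827 mm (x) × 941 mm (y), 46 mm thick, upper face at z = 730 mm, on four 76×76 mm square legs, each inset 36 mm from the nearest pair of top edges, running from z = 0 to the bottom of the top.

B is a four-legged stool. The seat is a 319×325×24 mm slab whose top surface is at z = 409 mm; four round legs, each 40 mm in diameter, run from the floor (z = 0) to the underside of the seat, each leg's axis is inset half a diameter from the nearest pair of seat edges (so the leg's bounding box is flush with the corner).

C is a fence section. Two 106×106 mm posts, 1165 mm tall, stand on the floor with a clear span of 2217 mm between their inner faces. Two horizontal rails of 106×68 mm section span the gap between the posts with their undersides at z = 205 mm and z = 875 mm, flush with the posts' −y face. 9 pickets, each 102 mm wide, 21 mm thick and 1005 mm tall, are fixed to the +y face of the rails with their bottoms at z = 98 mm, evenly spaced across the span with equal gaps (rounded down to the nearest mm) at the −x end and between each pair — any rounding remainder accumulates at the +x end.

The stool is on top of the table. The fence section is on the floor beside the table on its −y side.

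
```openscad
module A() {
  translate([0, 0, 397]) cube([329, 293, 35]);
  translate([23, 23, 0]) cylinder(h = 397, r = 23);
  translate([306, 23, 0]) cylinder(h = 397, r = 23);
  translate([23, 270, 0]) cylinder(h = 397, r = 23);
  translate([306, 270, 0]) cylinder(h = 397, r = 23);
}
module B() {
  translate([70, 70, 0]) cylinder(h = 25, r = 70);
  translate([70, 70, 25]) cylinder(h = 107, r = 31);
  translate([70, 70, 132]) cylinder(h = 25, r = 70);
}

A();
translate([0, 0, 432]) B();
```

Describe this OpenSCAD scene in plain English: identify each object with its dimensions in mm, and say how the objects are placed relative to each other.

A is a four-legged stool. The seat is 329×293 mm, 35 mm thick, top at z = 432 mm. It stands on four round legs, each 46 mm in diameter, from z = 0 to the seat underside, each leg's axis is inset half a diameter from the nearest pair of seat edges (so the leg's bounding box is flush with the corner).

B is a spool: two coaxial disc flanges of radius 70 mm and thickness 25 mm, joined by a core cylinder of radius 31 mm and height 107 mm. The lower flange rests on z = 0 and the three cylinders share a vertical axis.

The spool is on top of the stool.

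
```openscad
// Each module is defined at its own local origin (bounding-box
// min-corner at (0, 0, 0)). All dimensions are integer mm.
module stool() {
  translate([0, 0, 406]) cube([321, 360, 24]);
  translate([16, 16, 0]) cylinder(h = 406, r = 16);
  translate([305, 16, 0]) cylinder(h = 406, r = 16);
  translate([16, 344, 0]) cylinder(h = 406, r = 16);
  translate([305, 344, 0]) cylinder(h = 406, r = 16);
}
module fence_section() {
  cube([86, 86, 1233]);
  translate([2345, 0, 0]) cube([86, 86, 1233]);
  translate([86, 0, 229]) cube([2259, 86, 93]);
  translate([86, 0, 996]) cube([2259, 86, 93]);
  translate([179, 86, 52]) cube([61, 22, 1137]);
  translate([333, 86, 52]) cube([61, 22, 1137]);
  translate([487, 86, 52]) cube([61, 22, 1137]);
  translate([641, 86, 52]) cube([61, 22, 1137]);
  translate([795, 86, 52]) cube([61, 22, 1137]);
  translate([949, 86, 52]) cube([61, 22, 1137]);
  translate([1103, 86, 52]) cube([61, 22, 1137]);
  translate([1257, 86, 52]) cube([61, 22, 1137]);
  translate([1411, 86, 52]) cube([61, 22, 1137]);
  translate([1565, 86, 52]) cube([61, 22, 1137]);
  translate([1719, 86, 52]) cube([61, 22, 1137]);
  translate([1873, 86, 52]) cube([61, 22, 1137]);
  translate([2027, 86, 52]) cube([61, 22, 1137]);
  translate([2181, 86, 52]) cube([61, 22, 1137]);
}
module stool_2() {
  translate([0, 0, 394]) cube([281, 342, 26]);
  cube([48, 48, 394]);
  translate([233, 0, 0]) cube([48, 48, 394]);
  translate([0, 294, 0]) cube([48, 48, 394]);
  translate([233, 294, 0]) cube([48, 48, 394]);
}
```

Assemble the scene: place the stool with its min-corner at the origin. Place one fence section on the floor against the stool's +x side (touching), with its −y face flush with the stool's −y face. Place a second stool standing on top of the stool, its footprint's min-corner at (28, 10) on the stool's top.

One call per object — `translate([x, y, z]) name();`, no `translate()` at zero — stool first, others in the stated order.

stool();
translate([321, 0, 0]) fence_section();
translate([28, 10, 430]) stool_2();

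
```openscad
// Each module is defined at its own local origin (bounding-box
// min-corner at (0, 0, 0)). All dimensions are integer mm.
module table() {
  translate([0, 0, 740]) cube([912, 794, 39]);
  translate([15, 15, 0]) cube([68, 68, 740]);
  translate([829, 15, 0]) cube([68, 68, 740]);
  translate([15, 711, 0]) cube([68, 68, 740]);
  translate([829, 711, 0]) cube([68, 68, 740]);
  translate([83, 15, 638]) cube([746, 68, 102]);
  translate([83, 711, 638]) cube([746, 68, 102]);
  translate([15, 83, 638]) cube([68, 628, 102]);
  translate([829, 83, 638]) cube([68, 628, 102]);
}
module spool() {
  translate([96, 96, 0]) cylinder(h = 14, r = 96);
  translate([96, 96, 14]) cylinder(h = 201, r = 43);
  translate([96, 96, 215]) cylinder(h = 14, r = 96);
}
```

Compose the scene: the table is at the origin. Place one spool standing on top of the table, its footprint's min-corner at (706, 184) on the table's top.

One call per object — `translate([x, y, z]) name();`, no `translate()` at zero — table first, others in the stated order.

table();
translate([706, 184, 779]) spool();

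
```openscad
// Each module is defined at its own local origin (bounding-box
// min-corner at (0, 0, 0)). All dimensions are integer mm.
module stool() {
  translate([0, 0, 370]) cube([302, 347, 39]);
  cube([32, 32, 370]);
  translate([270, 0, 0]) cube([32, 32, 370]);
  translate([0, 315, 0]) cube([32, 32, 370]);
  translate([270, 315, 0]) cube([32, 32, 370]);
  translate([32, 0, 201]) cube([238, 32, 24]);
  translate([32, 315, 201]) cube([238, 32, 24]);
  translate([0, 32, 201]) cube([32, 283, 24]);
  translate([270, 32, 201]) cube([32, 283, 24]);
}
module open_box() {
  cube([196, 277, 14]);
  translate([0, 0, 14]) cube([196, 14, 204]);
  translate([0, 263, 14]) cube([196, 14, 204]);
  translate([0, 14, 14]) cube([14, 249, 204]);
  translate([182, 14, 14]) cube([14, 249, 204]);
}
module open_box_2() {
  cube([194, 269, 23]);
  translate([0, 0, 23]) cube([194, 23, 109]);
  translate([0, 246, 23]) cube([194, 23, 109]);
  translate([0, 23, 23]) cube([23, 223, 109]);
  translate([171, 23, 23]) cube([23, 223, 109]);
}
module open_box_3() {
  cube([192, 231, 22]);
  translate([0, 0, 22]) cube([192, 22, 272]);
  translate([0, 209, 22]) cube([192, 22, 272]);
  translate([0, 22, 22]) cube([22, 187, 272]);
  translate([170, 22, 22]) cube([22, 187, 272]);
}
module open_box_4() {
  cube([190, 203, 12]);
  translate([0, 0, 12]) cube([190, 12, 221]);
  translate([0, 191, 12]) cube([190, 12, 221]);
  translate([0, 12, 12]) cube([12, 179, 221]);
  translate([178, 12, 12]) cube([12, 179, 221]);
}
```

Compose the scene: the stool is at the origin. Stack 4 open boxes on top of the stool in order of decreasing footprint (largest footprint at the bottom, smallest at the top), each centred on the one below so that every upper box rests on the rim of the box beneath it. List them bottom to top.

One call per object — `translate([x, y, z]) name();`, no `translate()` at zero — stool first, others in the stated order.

stool();
translate([53, 35, 409]) open_box();
translate([54, 39, 627]) open_box_2();
translate([55, 58, 759]) open_box_3();
translate([56, 72, 1053]) open_box_4();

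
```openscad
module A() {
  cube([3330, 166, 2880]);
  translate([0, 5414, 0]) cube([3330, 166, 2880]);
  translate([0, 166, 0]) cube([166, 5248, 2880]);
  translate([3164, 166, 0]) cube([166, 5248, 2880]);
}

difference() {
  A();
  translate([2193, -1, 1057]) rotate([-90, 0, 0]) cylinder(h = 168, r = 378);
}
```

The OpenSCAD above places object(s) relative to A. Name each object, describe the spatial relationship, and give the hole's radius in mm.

A is a house frame. The house frame has a circular hole through its front wall. The hole's radius is 378 mm.

The subtracted cylinder has r = 378 mm.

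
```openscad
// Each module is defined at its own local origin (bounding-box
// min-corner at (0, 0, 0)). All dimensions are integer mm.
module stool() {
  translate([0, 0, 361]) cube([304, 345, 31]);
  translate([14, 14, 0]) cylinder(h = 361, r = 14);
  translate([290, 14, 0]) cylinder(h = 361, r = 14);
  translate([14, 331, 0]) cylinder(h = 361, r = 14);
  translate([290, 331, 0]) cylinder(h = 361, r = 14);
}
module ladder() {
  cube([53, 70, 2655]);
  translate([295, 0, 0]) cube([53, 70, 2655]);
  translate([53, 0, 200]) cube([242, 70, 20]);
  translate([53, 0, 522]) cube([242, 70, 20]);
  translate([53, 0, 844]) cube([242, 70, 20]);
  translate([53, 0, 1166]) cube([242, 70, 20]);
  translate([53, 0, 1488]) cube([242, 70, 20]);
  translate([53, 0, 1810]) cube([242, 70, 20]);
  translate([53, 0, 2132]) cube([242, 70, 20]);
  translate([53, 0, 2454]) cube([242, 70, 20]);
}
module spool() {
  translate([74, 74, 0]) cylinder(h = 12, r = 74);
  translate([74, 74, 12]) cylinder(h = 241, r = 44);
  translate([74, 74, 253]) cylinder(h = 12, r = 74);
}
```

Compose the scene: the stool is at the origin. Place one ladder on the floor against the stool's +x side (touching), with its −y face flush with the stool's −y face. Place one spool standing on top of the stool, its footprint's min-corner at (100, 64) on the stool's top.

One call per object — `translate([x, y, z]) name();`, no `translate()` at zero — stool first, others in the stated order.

stool();
translate([304, 0, 0]) ladder();
translate([100, 64, 392]) spool();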